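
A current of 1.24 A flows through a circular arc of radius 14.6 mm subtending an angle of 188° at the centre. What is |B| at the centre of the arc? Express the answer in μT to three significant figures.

B ≈ 27.9 μT

The Biot–Savart field of a circular arc at its centre is B = μ₀Iφ/(4πR), with φ = 3.281 rad.
B = (4π×10⁻⁷ × 1.24 × 3.281) / (4π × 0.0146) = 2.79×10⁻⁵ T.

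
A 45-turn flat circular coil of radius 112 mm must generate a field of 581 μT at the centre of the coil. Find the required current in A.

For an N-turn coil, B = Nμ₀I/(2R) with R = 0.112 m, so I = 2RB/(Nμ₀) = 2 × 0.112 × 5.81×10⁻⁴ / (45 × 4π×10⁻⁷) = 2.30 A.

I ≈ 2.30 A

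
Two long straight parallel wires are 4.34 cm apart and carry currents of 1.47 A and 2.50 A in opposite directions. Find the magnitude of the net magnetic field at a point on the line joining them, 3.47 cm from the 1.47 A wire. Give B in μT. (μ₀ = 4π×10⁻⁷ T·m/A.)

B ≈ 65.9 μT

Each long wire gives B = μ₀I/(2πd). Distances are d₁ = 0.0347 m and d₂ = 0.0087 m.
B₁ = 8.47×10⁻⁶ T, B₂ = 5.75×10⁻⁵ T.
Between antiparallel currents both contributions point the same way, so they add. B = B₁ + B₂ = 8.47×10⁻⁶ + 5.75×10⁻⁵ = 6.59×10⁻⁵ T.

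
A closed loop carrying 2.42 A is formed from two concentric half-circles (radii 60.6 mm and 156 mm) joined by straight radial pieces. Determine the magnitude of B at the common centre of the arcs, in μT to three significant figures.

The radial connectors point toward the centre, so dl × r̂ = 0 and they contribute nothing.
Each semicircle gives μ₀I/(4R): inner arc 1.25×10⁻⁵ T, outer arc 4.87×10⁻⁶ T.
The two arcs carry current in opposite angular senses, so their fields oppose: B = |1.25×10⁻⁵ − 4.87×10⁻⁶| = 7.67×10⁻⁶ T.

B ≈ 7.67 μT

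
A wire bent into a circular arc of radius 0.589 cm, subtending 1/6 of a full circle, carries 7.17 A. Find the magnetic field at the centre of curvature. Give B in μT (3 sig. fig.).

The Biot–Savart field of a circular arc at its centre is B = μ₀Iφ/(4πR), with φ = 1.047 rad.
B = (4π×10⁻⁷ × 7.17 × 1.047) / (4π × 0.00589) = 1.27×10⁻⁴ T.

B ≈ 127 μT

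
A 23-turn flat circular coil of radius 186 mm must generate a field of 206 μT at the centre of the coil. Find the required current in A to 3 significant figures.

I ≈ 2.65 A

For an N-turn coil, B = Nμ₀I/(2R) with R = 0.186 m, so I = 2RB/(Nμ₀) = 2 × 0.186 × 2.06×10⁻⁴ / (23 × 4π×10⁻⁷) = 2.65 A.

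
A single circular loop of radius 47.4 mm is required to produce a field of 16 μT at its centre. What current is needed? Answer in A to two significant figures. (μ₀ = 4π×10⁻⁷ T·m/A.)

At the centre of a circular loop B = μ₀I/(2R), so I = 2RB/μ₀.
With R = 0.0474 m, I = 2 × 0.0474 × 1.60×10⁻⁵ / (4π×10⁻⁷) = 1.21 A.

I ≈ 1.2 A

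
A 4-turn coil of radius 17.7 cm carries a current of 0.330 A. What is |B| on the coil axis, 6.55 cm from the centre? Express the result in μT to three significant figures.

For an N-turn flat coil, B = Nμ₀IR²/[2(R²+z²)^(3/2)] with R = 0.177 m, z = 0.0655 m.
B = 4 × 9.66×10⁻⁷ T = 3.87×10⁻⁶ T.

B ≈ 3.87 μT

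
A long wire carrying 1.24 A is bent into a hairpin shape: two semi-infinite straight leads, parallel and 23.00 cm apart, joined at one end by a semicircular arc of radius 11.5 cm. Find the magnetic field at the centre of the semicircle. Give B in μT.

The semicircular arc contributes B_arc = μ₀I·π/(4πR) = μ₀I/(4R) = 3.39×10⁻⁶ T.
Each semi-infinite lead is at perpendicular distance R = 0.115 m from the centre, with the perpendicular foot at its near end, so it contributes μ₀I/(4πR); both point the same way, together 2.16×10⁻⁶ T.
Arc and leads all point the same direction: B = 3.39×10⁻⁶ + 2.16×10⁻⁶ = 5.54×10⁻⁶ T.

B ≈ 5.54 μT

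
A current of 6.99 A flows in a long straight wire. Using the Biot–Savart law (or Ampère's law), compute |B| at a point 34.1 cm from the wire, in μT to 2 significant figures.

B ≈ 4.1 μT

For an infinitely long straight wire, B = μ₀I/(2πd).
B = (4π×10⁻⁷ × 6.99) / (2π × 0.341) = 4.10×10⁻⁶ T.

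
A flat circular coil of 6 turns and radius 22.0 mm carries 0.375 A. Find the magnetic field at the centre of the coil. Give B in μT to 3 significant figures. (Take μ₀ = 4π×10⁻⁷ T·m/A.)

B ≈ 64.3 μT

For an N-turn flat coil, B = Nμ₀I/(2R) with R = 0.022 m.
B = 6 × 1.07×10⁻⁵ T = 6.43×10⁻⁵ T.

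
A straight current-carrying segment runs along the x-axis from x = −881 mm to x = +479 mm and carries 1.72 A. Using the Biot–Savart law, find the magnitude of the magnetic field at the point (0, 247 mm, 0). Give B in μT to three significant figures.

For a finite straight segment, B = (μ₀I/4πd)(sinθ₁ + sinθ₂), where θ₁, θ₂ are the angles from the perpendicular to each end.
The perpendicular distance is d = 0.247 m; the end-offsets along the wire are a = 0.881 m and b = 0.479 m.
sinθ₁ = 0.881/√(0.881²+0.247²) = 0.9629; sinθ₂ = 0.479/√(0.479²+0.247²) = 0.8888.
B = (4π×10⁻⁷ × 1.72) / (4π × 0.247) × (0.9629 + 0.8888) = 1.29×10⁻⁶ T.

B ≈ 1.29 μT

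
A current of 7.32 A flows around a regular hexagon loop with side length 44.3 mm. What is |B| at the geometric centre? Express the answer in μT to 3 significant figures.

Each side is a finite straight segment at perpendicular distance d = a/(2 tan(π/6)) = 0.03836 m from the centre, with end-angles ±π/6.
One side contributes B₁ = (μ₀I/4πd)·2 sin(π/6) = 1.91×10⁻⁵ T.
All 6 sides add in the same direction: B = 6 × 1.91×10⁻⁵ = 1.14×10⁻⁴ T.

B ≈ 114 μT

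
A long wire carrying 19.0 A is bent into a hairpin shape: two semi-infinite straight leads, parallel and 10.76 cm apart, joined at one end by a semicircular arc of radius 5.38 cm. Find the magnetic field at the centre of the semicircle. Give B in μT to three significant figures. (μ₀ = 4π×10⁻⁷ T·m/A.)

B ≈ 182 μT

The semicircular arc contributes B_arc = μ₀I·π/(4πR) = μ₀I/(4R) = 1.11×10⁻⁴ T.
Each semi-infinite lead is at perpendicular distance R = 0.0538 m from the centre, with the perpendicular foot at its near end, so it contributes μ₀I/(4πR); both point the same way, together 7.06×10⁻⁵ T.
Arc and leads all point the same direction: B = 1.11×10⁻⁴ + 7.06×10⁻⁵ = 1.82×10⁻⁴ T.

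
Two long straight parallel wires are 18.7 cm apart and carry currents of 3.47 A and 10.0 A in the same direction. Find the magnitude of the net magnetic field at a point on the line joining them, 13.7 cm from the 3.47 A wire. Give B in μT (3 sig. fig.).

B ≈ 34.9 μT

Each long wire gives B = μ₀I/(2πd). Distances are d₁ = 0.137 m and d₂ = 0.05 m.
B₁ = 5.07×10⁻⁶ T, B₂ = 4.00×10⁻⁵ T.
Between parallel currents the two contributions point in opposite directions, so they subtract. B = |B₁ − B₂| = |5.07×10⁻⁶ − 4.00×10⁻⁵| = 3.49×10⁻⁵ T.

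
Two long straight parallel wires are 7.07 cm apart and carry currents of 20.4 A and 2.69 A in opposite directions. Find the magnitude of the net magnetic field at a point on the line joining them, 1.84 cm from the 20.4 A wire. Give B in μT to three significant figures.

B ≈ 232 μT

Each long wire gives B = μ₀I/(2πd). Distances are d₁ = 0.0184 m and d₂ = 0.0523 m.
B₁ = 2.22×10⁻⁴ T, B₂ = 1.03×10⁻⁵ T.
Between antiparallel currents both contributions point the same way, so they add. B = B₁ + B₂ = 2.22×10⁻⁴ + 1.03×10⁻⁵ = 2.32×10⁻⁴ T.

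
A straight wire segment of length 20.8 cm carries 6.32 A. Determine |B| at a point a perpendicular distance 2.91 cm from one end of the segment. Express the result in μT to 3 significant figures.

For a finite straight segment, B = (μ₀I/4πd)(sinθ₁ + sinθ₂), where θ₁, θ₂ are the angles from the perpendicular to each end.
The perpendicular foot is at one end, so the two end-offsets along the wire are 0 and L = 0.208 m.
sinθ₁ = 0/√(0²+0.0291²) = 0.0000; sinθ₂ = 0.208/√(0.208²+0.0291²) = 0.9904.
B = (4π×10⁻⁷ × 6.32) / (4π × 0.0291) × (0.0000 + 0.9904) = 2.15×10⁻⁵ T.

B ≈ 21.5 μT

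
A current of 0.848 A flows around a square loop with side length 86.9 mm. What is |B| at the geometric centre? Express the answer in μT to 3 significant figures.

B ≈ 11.0 μT

Each side is a finite straight segment at perpendicular distance d = a/(2 tan(π/4)) = 0.04345 m from the centre, with end-angles ±π/4.
One side contributes B₁ = (μ₀I/4πd)·2 sin(π/4) = 2.76×10⁻⁶ T.
All 4 sides add in the same direction: B = 4 × 2.76×10⁻⁶ = 1.10×10⁻⁵ T.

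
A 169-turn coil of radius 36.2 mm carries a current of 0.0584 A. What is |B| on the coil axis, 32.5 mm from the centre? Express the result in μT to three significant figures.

B ≈ 70.6 μT

For an N-turn flat coil, B = Nμ₀IR²/[2(R²+z²)^(3/2)] with R = 0.0362 m, z = 0.0325 m.
B = 169 × 4.18×10⁻⁷ T = 7.06×10⁻⁵ T.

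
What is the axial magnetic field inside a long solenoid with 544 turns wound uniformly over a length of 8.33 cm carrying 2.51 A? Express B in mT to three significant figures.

B ≈ 20.6 mT

Inside a long solenoid, B = μ₀nI with n = 6531 turns/m.
B = 4π×10⁻⁷ × 6531 × 2.51 = 2.06×10⁻² T.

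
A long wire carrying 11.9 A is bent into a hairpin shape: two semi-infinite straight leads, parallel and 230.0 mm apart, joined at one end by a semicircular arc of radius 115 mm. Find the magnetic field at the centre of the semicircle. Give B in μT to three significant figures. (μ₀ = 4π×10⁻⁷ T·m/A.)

The semicircular arc contributes B_arc = μ₀I·π/(4πR) = μ₀I/(4R) = 3.25×10⁻⁵ T.
Each semi-infinite lead is at perpendicular distance R = 0.115 m from the centre, with the perpendicular foot at its near end, so it contributes μ₀I/(4πR); both point the same way, together 2.07×10⁻⁵ T.
Arc and leads all point the same direction: B = 3.25×10⁻⁵ + 2.07×10⁻⁵ = 5.32×10⁻⁵ T.

B ≈ 53.2 μT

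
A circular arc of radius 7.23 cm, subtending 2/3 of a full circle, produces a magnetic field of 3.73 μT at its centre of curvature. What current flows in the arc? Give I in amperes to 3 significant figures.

I ≈ 0.644 A

For a circular arc, B = μ₀Iφ/(4πR) with φ in radians; here φ = 4.189 rad.
So I = 4πRB/(μ₀φ) = 4π × 0.0723 × 3.73×10⁻⁶ / (4π×10⁻⁷ × 4.189) = 0.644 A.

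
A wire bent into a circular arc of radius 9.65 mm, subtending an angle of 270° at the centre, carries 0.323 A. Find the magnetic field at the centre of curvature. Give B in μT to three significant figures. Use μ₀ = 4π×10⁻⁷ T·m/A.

B ≈ 15.8 μT

The Biot–Savart field of a circular arc at its centre is B = μ₀Iφ/(4πR), with φ = 4.712 rad.
B = (4π×10⁻⁷ × 0.323 × 4.712) / (4π × 0.00965) = 1.58×10⁻⁵ T.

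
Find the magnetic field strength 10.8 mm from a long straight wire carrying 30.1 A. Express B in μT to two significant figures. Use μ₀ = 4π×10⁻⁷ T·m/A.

B ≈ 560 μT

For an infinitely long straight wire, B = μ₀I/(2πd).
B = (4π×10⁻⁷ × 30.1) / (2π × 0.0108) = 5.57×10⁻⁴ T.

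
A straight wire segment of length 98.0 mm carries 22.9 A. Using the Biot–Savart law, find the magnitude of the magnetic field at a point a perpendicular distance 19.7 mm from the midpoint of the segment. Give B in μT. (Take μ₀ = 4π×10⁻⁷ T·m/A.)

For a finite straight segment, B = (μ₀I/4πd)(sinθ₁ + sinθ₂), where θ₁, θ₂ are the angles from the perpendicular to each end.
The perpendicular from the point meets the wire at its midpoint, so each end is L/2 = 0.049 m away along the wire.
sinθ₁ = 0.049/√(0.049²+0.0197²) = 0.9278; sinθ₂ = 0.049/√(0.049²+0.0197²) = 0.9278.
B = (4π×10⁻⁷ × 22.9) / (4π × 0.0197) × (0.9278 + 0.9278) = 2.16×10⁻⁴ T.

B ≈ 216 μT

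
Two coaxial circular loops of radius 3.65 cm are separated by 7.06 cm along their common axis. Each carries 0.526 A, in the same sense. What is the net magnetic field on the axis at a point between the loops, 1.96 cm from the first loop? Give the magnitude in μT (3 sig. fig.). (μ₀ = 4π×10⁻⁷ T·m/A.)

Each loop contributes B = μ₀IR²/[2(R²+z²)^(3/2)] on the axis, with z measured from that loop.
Loop 1 (z = 0.0196 m): B₁ = 6.19×10⁻⁶ T. Loop 2 (z = 0.051 m): B₂ = 1.78×10⁻⁶ T.
The fields add: B = B₁ + B₂ = 7.98×10⁻⁶ T.

B ≈ 7.98 μT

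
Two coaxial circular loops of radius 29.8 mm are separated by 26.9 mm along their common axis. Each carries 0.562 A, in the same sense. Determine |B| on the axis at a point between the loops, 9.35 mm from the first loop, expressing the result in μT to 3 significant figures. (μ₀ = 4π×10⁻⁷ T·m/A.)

Each loop contributes B = μ₀IR²/[2(R²+z²)^(3/2)] on the axis, with z measured from that loop.
Loop 1 (z = 0.00935 m): B₁ = 1.03×10⁻⁵ T. Loop 2 (z = 0.01755 m): B₂ = 7.58×10⁻⁶ T.
The fields add: B = B₁ + B₂ = 1.79×10⁻⁵ T.

B ≈ 17.9 μT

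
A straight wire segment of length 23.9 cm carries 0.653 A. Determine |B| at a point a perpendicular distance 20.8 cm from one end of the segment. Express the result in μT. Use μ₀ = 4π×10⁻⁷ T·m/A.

B ≈ 0.237 μT

For a finite straight segment, B = (μ₀I/4πd)(sinθ₁ + sinθ₂), where θ₁, θ₂ are the angles from the perpendicular to each end.
The perpendicular foot is at one end, so the two end-offsets along the wire are 0 and L = 0.239 m.
sinθ₁ = 0/√(0²+0.208²) = 0.0000; sinθ₂ = 0.239/√(0.239²+0.208²) = 0.7543.
B = (4π×10⁻⁷ × 0.653) / (4π × 0.208) × (0.0000 + 0.7543) = 2.37×10⁻⁷ T.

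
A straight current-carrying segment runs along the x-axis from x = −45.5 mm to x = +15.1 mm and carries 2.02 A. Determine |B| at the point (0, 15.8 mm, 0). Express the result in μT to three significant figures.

For a finite straight segment, B = (μ₀I/4πd)(sinθ₁ + sinθ₂), where θ₁, θ₂ are the angles from the perpendicular to each end.
The perpendicular distance is d = 0.0158 m; the end-offsets along the wire are a = 0.0455 m and b = 0.0151 m.
sinθ₁ = 0.0455/√(0.0455²+0.0158²) = 0.9447; sinθ₂ = 0.0151/√(0.0151²+0.0158²) = 0.6909.
B = (4π×10⁻⁷ × 2.02) / (4π × 0.0158) × (0.9447 + 0.6909) = 2.09×10⁻⁵ T.

B ≈ 20.9 μT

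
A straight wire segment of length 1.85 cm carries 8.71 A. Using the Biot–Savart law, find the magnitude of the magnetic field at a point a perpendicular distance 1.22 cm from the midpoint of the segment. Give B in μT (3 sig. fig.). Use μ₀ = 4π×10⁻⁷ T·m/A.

B ≈ 86.3 μT

For a finite straight segment, B = (μ₀I/4πd)(sinθ₁ + sinθ₂), where θ₁, θ₂ are the angles from the perpendicular to each end.
The perpendicular from the point meets the wire at its midpoint, so each end is L/2 = 0.00925 m away along the wire.
sinθ₁ = 0.00925/√(0.00925²+0.0122²) = 0.6042; sinθ₂ = 0.00925/√(0.00925²+0.0122²) = 0.6042.
B = (4π×10⁻⁷ × 8.71) / (4π × 0.0122) × (0.6042 + 0.6042) = 8.63×10⁻⁵ T.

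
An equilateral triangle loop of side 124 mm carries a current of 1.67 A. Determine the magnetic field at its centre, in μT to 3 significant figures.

Each side is a finite straight segment at perpendicular distance d = a/(2 tan(π/3)) = 0.0358 m from the centre, with end-angles ±π/3.
One side contributes B₁ = (μ₀I/4πd)·2 sin(π/3) = 8.08×10⁻⁶ T.
All 3 sides add in the same direction: B = 3 × 8.08×10⁻⁶ = 2.42×10⁻⁵ T.

B ≈ 24.2 μT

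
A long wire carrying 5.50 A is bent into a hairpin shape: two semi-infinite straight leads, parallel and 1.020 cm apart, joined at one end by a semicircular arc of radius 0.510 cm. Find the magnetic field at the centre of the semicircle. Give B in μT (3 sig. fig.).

B ≈ 554 μT

The semicircular arc contributes B_arc = μ₀I·π/(4πR) = μ₀I/(4R) = 3.39×10⁻⁴ T.
Each semi-infinite lead is at perpendicular distance R = 0.0051 m from the centre, with the perpendicular foot at its near end, so it contributes μ₀I/(4πR); both point the same way, together 2.16×10⁻⁴ T.
Arc and leads all point the same direction: B = 3.39×10⁻⁴ + 2.16×10⁻⁴ = 5.54×10⁻⁴ T.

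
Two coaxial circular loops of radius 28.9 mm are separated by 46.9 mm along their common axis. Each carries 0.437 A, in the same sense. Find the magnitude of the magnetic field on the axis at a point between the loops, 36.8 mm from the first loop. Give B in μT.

Each loop contributes B = μ₀IR²/[2(R²+z²)^(3/2)] on the axis, with z measured from that loop.
Loop 1 (z = 0.0368 m): B₁ = 2.24×10⁻⁶ T. Loop 2 (z = 0.0101 m): B₂ = 7.99×10⁻⁶ T.
The fields add: B = B₁ + B₂ = 1.02×10⁻⁵ T.

B ≈ 10.2 μT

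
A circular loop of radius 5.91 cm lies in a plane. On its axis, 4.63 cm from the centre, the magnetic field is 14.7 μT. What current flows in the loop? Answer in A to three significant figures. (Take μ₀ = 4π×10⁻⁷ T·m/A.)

I ≈ 2.83 A

On the axis of a loop, B = μ₀IR²/[2(R²+z²)^(3/2)], so I = 2B(R²+z²)^(3/2)/(μ₀R²).
R² + z² = 0.003493 + 0.002144 = 0.005637 m²; raised to 3/2 gives 4.23×10⁻⁴ m³.
I = 2 × 1.47×10⁻⁵ × 4.23×10⁻⁴ / (1.26×10⁻⁶ × 0.003493) = 2.83 A.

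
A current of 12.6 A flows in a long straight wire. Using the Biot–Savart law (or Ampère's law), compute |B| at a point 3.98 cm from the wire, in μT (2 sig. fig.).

For an infinitely long straight wire, B = μ₀I/(2πd).
B = (4π×10⁻⁷ × 12.6) / (2π × 0.0398) = 6.33×10⁻⁵ T.

B ≈ 63 μT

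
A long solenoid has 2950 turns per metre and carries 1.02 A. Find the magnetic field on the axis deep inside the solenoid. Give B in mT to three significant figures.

B ≈ 3.78 mT

Inside a long solenoid, B = μ₀nI with n = 2950 turns/m.
B = 4π×10⁻⁷ × 2950 × 1.02 = 3.78×10⁻³ T.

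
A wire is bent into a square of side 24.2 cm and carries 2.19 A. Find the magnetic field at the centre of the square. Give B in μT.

Each side is a finite straight segment at perpendicular distance d = a/(2 tan(π/4)) = 0.121 m from the centre, with end-angles ±π/4.
One side contributes B₁ = (μ₀I/4πd)·2 sin(π/4) = 2.56×10⁻⁶ T.
All 4 sides add in the same direction: B = 4 × 2.56×10⁻⁶ = 1.02×10⁻⁵ T.

B ≈ 10.2 μT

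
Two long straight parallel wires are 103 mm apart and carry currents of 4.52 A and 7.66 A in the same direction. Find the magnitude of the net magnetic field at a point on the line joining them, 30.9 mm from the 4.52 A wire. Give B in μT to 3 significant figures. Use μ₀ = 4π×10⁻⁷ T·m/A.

B ≈ 8.01 μT

Each long wire gives B = μ₀I/(2πd). Distances are d₁ = 0.0309 m and d₂ = 0.0721 m.
B₁ = 2.93×10⁻⁵ T, B₂ = 2.12×10⁻⁵ T.
Between parallel currents the two contributions point in opposite directions, so they subtract. B = |B₁ − B₂| = |2.93×10⁻⁵ − 2.12×10⁻⁵| = 8.01×10⁻⁶ T.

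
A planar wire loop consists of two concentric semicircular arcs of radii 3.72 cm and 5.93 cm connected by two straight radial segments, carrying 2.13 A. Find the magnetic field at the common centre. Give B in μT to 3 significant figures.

The radial connectors point toward the centre, so dl × r̂ = 0 and they contribute nothing.
Each semicircle gives μ₀I/(4R): inner arc 1.80×10⁻⁵ T, outer arc 1.13×10⁻⁵ T.
The two arcs carry current in opposite angular senses, so their fields oppose: B = |1.80×10⁻⁵ − 1.13×10⁻⁵| = 6.70×10⁻⁶ T.

B ≈ 6.70 μT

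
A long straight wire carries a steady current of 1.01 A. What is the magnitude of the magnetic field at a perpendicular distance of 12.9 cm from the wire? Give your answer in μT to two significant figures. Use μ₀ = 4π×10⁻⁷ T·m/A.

For an infinitely long straight wire, B = μ₀I/(2πd).
B = (4π×10⁻⁷ × 1.01) / (2π × 0.129) = 1.57×10⁻⁶ T.

B ≈ 1.6 μT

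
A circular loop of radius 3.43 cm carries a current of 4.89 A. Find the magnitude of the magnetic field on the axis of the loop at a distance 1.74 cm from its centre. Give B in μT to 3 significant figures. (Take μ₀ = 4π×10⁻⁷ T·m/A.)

On the axis of a circular loop, B = μ₀IR² / [2(R²+z²)^(3/2)].
R² + z² = (0.0343)² + (0.0174)² = 0.001479 m², and (R²+z²)^(3/2) = 5.69×10⁻⁵ m³.
B = (4π×10⁻⁷ × 4.89 × 0.001176) / (2 × 5.69×10⁻⁵) = 6.35×10⁻⁵ T.

B ≈ 63.5 μT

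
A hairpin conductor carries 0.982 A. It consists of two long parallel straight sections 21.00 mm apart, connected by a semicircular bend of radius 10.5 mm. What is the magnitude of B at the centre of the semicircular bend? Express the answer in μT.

The semicircular arc contributes B_arc = μ₀I·π/(4πR) = μ₀I/(4R) = 2.94×10⁻⁵ T.
Each semi-infinite lead is at perpendicular distance R = 0.0105 m from the centre, with the perpendicular foot at its near end, so it contributes μ₀I/(4πR); both point the same way, together 1.87×10⁻⁵ T.
Arc and leads all point the same direction: B = 2.94×10⁻⁵ + 1.87×10⁻⁵ = 4.81×10⁻⁵ T.

B ≈ 48.1 μT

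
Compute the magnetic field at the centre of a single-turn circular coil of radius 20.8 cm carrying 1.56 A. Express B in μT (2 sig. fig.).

B ≈ 4.7 μT

At the centre of a circular loop the Biot–Savart law gives B = μ₀I/(2R).
B = (4π×10⁻⁷ × 1.56) / (2 × 0.208) = 4.71×10⁻⁶ T.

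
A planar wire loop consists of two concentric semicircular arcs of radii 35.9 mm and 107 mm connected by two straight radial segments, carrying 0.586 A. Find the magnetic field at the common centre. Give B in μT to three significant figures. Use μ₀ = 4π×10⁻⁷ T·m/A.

B ≈ 3.41 μT

The radial connectors point toward the centre, so dl × r̂ = 0 and they contribute nothing.
Each semicircle gives μ₀I/(4R): inner arc 5.13×10⁻⁶ T, outer arc 1.72×10⁻⁶ T.
The two arcs carry current in opposite angular senses, so their fields oppose: B = |5.13×10⁻⁶ − 1.72×10⁻⁶| = 3.41×10⁻⁶ T.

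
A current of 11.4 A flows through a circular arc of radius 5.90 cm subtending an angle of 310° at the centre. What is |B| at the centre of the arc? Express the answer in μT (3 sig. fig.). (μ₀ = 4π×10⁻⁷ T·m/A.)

The Biot–Savart field of a circular arc at its centre is B = μ₀Iφ/(4πR), with φ = 5.411 rad.
B = (4π×10⁻⁷ × 11.4 × 5.411) / (4π × 0.059) = 1.05×10⁻⁴ T.

B ≈ 105 μT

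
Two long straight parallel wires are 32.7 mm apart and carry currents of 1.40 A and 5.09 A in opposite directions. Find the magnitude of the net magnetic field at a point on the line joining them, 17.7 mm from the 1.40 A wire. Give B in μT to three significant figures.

Each long wire gives B = μ₀I/(2πd). Distances are d₁ = 0.0177 m and d₂ = 0.015 m.
B₁ = 1.58×10⁻⁵ T, B₂ = 6.79×10⁻⁵ T.
Between antiparallel currents both contributions point the same way, so they add. B = B₁ + B₂ = 1.58×10⁻⁵ + 6.79×10⁻⁵ = 8.37×10⁻⁵ T.

B ≈ 83.7 μT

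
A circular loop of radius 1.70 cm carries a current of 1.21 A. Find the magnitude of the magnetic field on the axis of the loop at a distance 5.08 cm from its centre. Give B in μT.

On the axis of a circular loop, B = μ₀IR² / [2(R²+z²)^(3/2)].
R² + z² = (0.017)² + (0.0508)² = 0.00287 m², and (R²+z²)^(3/2) = 1.54×10⁻⁴ m³.
B = (4π×10⁻⁷ × 1.21 × 0.000289) / (2 × 1.54×10⁻⁴) = 1.43×10⁻⁶ T.

B ≈ 1.43 μT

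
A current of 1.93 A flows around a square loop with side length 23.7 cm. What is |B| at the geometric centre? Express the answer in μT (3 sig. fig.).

Each side is a finite straight segment at perpendicular distance d = a/(2 tan(π/4)) = 0.1185 m from the centre, with end-angles ±π/4.
One side contributes B₁ = (μ₀I/4πd)·2 sin(π/4) = 2.30×10⁻⁶ T.
All 4 sides add in the same direction: B = 4 × 2.30×10⁻⁶ = 9.21×10⁻⁶ T.

B ≈ 9.21 μT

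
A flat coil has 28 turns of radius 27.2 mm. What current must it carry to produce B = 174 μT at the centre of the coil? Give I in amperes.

I ≈ 0.269 A

For an N-turn coil, B = Nμ₀I/(2R) with R = 0.0272 m, so I = 2RB/(Nμ₀) = 2 × 0.0272 × 1.74×10⁻⁴ / (28 × 4π×10⁻⁷) = 0.269 A.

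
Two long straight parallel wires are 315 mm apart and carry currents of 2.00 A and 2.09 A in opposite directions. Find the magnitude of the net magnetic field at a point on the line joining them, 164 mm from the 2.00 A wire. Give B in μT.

B ≈ 5.21 μT

Each long wire gives B = μ₀I/(2πd). Distances are d₁ = 0.164 m and d₂ = 0.151 m.
B₁ = 2.44×10⁻⁶ T, B₂ = 2.77×10⁻⁶ T.
Between antiparallel currents both contributions point the same way, so they add. B = B₁ + B₂ = 2.44×10⁻⁶ + 2.77×10⁻⁶ = 5.21×10⁻⁶ T.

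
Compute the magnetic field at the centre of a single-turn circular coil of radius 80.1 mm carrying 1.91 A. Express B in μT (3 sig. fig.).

B ≈ 15.0 μT

At the centre of a circular loop the Biot–Savart law gives B = μ₀I/(2R).
B = (4π×10⁻⁷ × 1.91) / (2 × 0.0801) = 1.50×10⁻⁵ T.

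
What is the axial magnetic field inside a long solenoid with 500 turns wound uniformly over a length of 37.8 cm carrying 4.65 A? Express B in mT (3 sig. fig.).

Inside a long solenoid, B = μ₀nI with n = 1323 turns/m.
B = 4π×10⁻⁷ × 1323 × 4.65 = 7.73×10⁻³ T.

B ≈ 7.73 mT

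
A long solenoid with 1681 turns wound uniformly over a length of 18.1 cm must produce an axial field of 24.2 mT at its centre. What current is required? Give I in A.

I ≈ 2.07 A

Inside a long solenoid B = μ₀nI with n = 9287 m⁻¹, so I = B/(μ₀n).
I = 2.42×10⁻² / (4π×10⁻⁷ × 9287) = 2.07 A.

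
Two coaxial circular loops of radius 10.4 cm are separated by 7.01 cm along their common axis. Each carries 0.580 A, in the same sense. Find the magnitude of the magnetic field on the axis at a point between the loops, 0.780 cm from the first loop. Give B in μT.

B ≈ 5.69 μT

Each loop contributes B = μ₀IR²/[2(R²+z²)^(3/2)] on the axis, with z measured from that loop.
Loop 1 (z = 0.0078 m): B₁ = 3.47×10⁻⁶ T. Loop 2 (z = 0.0623 m): B₂ = 2.21×10⁻⁶ T.
The fields add: B = B₁ + B₂ = 5.69×10⁻⁶ T.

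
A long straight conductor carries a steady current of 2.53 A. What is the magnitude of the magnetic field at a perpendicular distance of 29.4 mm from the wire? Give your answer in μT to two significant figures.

For an infinitely long straight wire, B = μ₀I/(2πd).
B = (4π×10⁻⁷ × 2.53) / (2π × 0.0294) = 1.72×10⁻⁵ T.

B ≈ 17 μT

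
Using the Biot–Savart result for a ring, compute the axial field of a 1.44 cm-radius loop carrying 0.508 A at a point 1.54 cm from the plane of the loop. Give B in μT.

On the axis of a circular loop, B = μ₀IR² / [2(R²+z²)^(3/2)].
R² + z² = (0.0144)² + (0.0154)² = 0.0004445 m², and (R²+z²)^(3/2) = 9.37×10⁻⁶ m³.
B = (4π×10⁻⁷ × 0.508 × 0.0002074) / (2 × 9.37×10⁻⁶) = 7.06×10⁻⁶ T.

B ≈ 7.06 μT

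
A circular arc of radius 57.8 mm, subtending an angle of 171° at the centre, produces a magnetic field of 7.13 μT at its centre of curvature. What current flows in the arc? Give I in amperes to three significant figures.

For a circular arc, B = μ₀Iφ/(4πR) with φ in radians; here φ = 2.985 rad.
So I = 4πRB/(μ₀φ) = 4π × 0.0578 × 7.13×10⁻⁶ / (4π×10⁻⁷ × 2.985) = 1.38 A.

I ≈ 1.38 A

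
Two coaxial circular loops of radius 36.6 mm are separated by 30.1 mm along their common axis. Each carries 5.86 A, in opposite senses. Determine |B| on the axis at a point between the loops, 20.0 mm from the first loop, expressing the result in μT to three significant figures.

Each loop contributes B = μ₀IR²/[2(R²+z²)^(3/2)] on the axis, with z measured from that loop.
Loop 1 (z = 0.02 m): B₁ = 6.80×10⁻⁵ T. Loop 2 (z = 0.0101 m): B₂ = 9.01×10⁻⁵ T.
The fields oppose: B = |B₁ − B₂| = 2.21×10⁻⁵ T.

B ≈ 22.1 μT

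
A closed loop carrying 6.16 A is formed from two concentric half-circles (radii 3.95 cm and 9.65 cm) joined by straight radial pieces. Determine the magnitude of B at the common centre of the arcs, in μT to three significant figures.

The radial connectors point toward the centre, so dl × r̂ = 0 and they contribute nothing.
Each semicircle gives μ₀I/(4R): inner arc 4.90×10⁻⁵ T, outer arc 2.01×10⁻⁵ T.
The two arcs carry current in opposite angular senses, so their fields oppose: B = |4.90×10⁻⁵ − 2.01×10⁻⁵| = 2.89×10⁻⁵ T.

B ≈ 28.9 μT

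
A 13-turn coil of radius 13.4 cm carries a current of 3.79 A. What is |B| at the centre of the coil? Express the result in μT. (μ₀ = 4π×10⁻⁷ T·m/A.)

B ≈ 231 μT

For an N-turn flat coil, B = Nμ₀I/(2R) with R = 0.134 m.
B = 13 × 1.78×10⁻⁵ T = 2.31×10⁻⁴ T.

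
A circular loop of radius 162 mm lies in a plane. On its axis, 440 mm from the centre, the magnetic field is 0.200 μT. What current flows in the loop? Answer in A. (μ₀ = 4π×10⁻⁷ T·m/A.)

On the axis of a loop, B = μ₀IR²/[2(R²+z²)^(3/2)], so I = 2B(R²+z²)^(3/2)/(μ₀R²).
R² + z² = 0.02624 + 0.1936 = 0.2198 m²; raised to 3/2 gives 0.103 m³.
I = 2 × 2.00×10⁻⁷ × 0.103 / (1.26×10⁻⁶ × 0.02624) = 1.25 A.

I ≈ 1.25 A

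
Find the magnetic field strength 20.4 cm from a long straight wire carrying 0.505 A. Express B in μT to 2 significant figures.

B ≈ 0.50 μT

For an infinitely long straight wire, B = μ₀I/(2πd).
B = (4π×10⁻⁷ × 0.505) / (2π × 0.204) = 4.95×10⁻⁷ T.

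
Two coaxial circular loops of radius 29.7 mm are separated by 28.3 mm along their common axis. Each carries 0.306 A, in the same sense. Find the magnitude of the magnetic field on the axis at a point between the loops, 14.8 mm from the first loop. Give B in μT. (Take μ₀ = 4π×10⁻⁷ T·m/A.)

B ≈ 9.53 μT

Each loop contributes B = μ₀IR²/[2(R²+z²)^(3/2)] on the axis, with z measured from that loop.
Loop 1 (z = 0.0148 m): B₁ = 4.64×10⁻⁶ T. Loop 2 (z = 0.0135 m): B₂ = 4.88×10⁻⁶ T.
The fields add: B = B₁ + B₂ = 9.53×10⁻⁶ T.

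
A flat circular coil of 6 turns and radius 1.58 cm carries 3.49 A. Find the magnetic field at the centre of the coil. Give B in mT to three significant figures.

B ≈ 0.833 mT

For an N-turn flat coil, B = Nμ₀I/(2R) with R = 0.0158 m.
B = 6 × 1.39×10⁻⁴ T = 8.33×10⁻⁴ T.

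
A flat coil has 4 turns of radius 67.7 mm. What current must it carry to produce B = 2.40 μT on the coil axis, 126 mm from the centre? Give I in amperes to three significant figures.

I ≈ 0.610 A

For an N-turn coil, B = Nμ₀IR²/[2(R²+z²)^(3/2)] with R = 0.0677 m, z = 0.126 m, so I = 2B(R²+z²)^(3/2)/(Nμ₀R²) = 2 × 2.40×10⁻⁶ × 2.93×10⁻³ / (4 × 4π×10⁻⁷ × 0.004583) = 0.610 A.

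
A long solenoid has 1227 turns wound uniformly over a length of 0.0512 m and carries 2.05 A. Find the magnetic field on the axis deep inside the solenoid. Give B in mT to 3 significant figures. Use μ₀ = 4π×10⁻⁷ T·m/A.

Inside a long solenoid, B = μ₀nI with n = 2.396×10⁴ turns/m.
B = 4π×10⁻⁷ × 2.396×10⁴ × 2.05 = 6.17×10⁻² T.

B ≈ 61.7 mT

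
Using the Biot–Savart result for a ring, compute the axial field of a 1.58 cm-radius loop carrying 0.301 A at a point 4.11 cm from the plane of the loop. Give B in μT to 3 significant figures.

On the axis of a circular loop, B = μ₀IR² / [2(R²+z²)^(3/2)].
R² + z² = (0.0158)² + (0.0411)² = 0.001939 m², and (R²+z²)^(3/2) = 8.54×10⁻⁵ m³.
B = (4π×10⁻⁷ × 0.301 × 0.0002496) / (2 × 8.54×10⁻⁵) = 5.53×10⁻⁷ T.

B ≈ 0.553 μT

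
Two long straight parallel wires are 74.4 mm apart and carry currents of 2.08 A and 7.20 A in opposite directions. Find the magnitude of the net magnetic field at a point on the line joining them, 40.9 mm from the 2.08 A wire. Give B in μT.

Each long wire gives B = μ₀I/(2πd). Distances are d₁ = 0.0409 m and d₂ = 0.0335 m.
B₁ = 1.02×10⁻⁵ T, B₂ = 4.30×10⁻⁵ T.
Between antiparallel currents both contributions point the same way, so they add. B = B₁ + B₂ = 1.02×10⁻⁵ + 4.30×10⁻⁵ = 5.32×10⁻⁵ T.

B ≈ 53.2 μT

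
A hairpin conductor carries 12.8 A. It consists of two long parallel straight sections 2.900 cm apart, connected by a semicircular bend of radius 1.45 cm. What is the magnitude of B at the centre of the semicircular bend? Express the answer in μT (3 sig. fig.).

The semicircular arc contributes B_arc = μ₀I·π/(4πR) = μ₀I/(4R) = 2.77×10⁻⁴ T.
Each semi-infinite lead is at perpendicular distance R = 0.0145 m from the centre, with the perpendicular foot at its near end, so it contributes μ₀I/(4πR); both point the same way, together 1.77×10⁻⁴ T.
Arc and leads all point the same direction: B = 2.77×10⁻⁴ + 1.77×10⁻⁴ = 4.54×10⁻⁴ T.

B ≈ 454 μT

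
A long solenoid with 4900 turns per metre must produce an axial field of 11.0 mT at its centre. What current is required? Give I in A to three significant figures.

Inside a long solenoid B = μ₀nI with n = 4900 m⁻¹, so I = B/(μ₀n).
I = 1.10×10⁻² / (4π×10⁻⁷ × 4900) = 1.79 A.

I ≈ 1.79 A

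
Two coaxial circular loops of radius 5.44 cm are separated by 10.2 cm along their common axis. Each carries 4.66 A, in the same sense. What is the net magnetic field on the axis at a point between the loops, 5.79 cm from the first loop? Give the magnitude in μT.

B ≈ 42.5 μT

Each loop contributes B = μ₀IR²/[2(R²+z²)^(3/2)] on the axis, with z measured from that loop.
Loop 1 (z = 0.0579 m): B₁ = 1.73×10⁻⁵ T. Loop 2 (z = 0.0441 m): B₂ = 2.52×10⁻⁵ T.
The fields add: B = B₁ + B₂ = 4.25×10⁻⁵ T.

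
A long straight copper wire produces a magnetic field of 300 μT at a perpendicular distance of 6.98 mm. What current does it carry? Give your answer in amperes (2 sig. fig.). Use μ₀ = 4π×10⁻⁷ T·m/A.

For a long straight wire B = μ₀I/(2πd), so I = 2πdB/μ₀.
I = 2π × 0.00698 × 3.00×10⁻⁴ / (4π×10⁻⁷) = 10.5 A.

I ≈ 10 A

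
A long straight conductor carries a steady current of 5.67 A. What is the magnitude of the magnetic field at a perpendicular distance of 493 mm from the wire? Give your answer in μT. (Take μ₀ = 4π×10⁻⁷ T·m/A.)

For an infinitely long straight wire, B = μ₀I/(2πd).
B = (4π×10⁻⁷ × 5.67) / (2π × 0.493) = 2.30×10⁻⁶ T.

B ≈ 2.30 μT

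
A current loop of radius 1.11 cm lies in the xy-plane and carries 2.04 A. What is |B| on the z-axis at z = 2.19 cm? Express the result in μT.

On the axis of a circular loop, B = μ₀IR² / [2(R²+z²)^(3/2)].
R² + z² = (0.0111)² + (0.0219)² = 0.0006028 m², and (R²+z²)^(3/2) = 1.48×10⁻⁵ m³.
B = (4π×10⁻⁷ × 2.04 × 0.0001232) / (2 × 1.48×10⁻⁵) = 1.07×10⁻⁵ T.

B ≈ 10.7 μT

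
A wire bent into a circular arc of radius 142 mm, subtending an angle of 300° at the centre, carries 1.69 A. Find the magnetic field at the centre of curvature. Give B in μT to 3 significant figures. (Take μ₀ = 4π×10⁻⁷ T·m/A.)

B ≈ 6.23 μT

The Biot–Savart field of a circular arc at its centre is B = μ₀Iφ/(4πR), with φ = 5.236 rad.
B = (4π×10⁻⁷ × 1.69 × 5.236) / (4π × 0.142) = 6.23×10⁻⁶ T.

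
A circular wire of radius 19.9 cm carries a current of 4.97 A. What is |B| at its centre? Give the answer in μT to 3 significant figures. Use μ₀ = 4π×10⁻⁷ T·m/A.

At the centre of a circular loop the Biot–Savart law gives B = μ₀I/(2R).
B = (4π×10⁻⁷ × 4.97) / (2 × 0.199) = 1.57×10⁻⁵ T.

B ≈ 15.7 μT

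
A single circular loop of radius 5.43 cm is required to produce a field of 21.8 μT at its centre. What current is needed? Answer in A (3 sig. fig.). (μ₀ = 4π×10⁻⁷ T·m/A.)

I ≈ 1.88 A

At the centre of a circular loop B = μ₀I/(2R), so I = 2RB/μ₀.
With R = 0.0543 m, I = 2 × 0.0543 × 2.18×10⁻⁵ / (4π×10⁻⁷) = 1.88 A.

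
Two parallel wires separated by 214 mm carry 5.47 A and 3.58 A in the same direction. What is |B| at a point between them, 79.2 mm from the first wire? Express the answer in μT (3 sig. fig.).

Each long wire gives B = μ₀I/(2πd). Distances are d₁ = 0.0792 m and d₂ = 0.1348 m.
B₁ = 1.38×10⁻⁵ T, B₂ = 5.31×10⁻⁶ T.
Between parallel currents the two contributions point in opposite directions, so they subtract. B = |B₁ − B₂| = |1.38×10⁻⁵ − 5.31×10⁻⁶| = 8.50×10⁻⁶ T.

B ≈ 8.50 μT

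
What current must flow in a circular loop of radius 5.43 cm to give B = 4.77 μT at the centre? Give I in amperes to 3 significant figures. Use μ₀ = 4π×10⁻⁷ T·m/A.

At the centre of a circular loop B = μ₀I/(2R), so I = 2RB/μ₀.
With R = 0.0543 m, I = 2 × 0.0543 × 4.77×10⁻⁶ / (4π×10⁻⁷) = 0.412 A.

I ≈ 0.412 A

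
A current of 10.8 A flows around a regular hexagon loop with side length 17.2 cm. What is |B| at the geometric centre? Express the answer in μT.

B ≈ 43.5 μT

Each side is a finite straight segment at perpendicular distance d = a/(2 tan(π/6)) = 0.149 m from the centre, with end-angles ±π/6.
One side contributes B₁ = (μ₀I/4πd)·2 sin(π/6) = 7.25×10⁻⁶ T.
All 6 sides add in the same direction: B = 6 × 7.25×10⁻⁶ = 4.35×10⁻⁵ T.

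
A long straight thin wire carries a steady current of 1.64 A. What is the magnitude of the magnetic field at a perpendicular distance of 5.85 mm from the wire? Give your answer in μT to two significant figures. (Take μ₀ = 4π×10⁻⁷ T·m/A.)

For an infinitely long straight wire, B = μ₀I/(2πd).
B = (4π×10⁻⁷ × 1.64) / (2π × 0.00585) = 5.61×10⁻⁵ T.

B ≈ 56 μT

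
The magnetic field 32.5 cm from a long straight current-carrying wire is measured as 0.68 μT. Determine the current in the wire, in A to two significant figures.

For a long straight wire B = μ₀I/(2πd), so I = 2πdB/μ₀.
I = 2π × 0.325 × 6.80×10⁻⁷ / (4π×10⁻⁷) = 1.10 A.

I ≈ 1.1 A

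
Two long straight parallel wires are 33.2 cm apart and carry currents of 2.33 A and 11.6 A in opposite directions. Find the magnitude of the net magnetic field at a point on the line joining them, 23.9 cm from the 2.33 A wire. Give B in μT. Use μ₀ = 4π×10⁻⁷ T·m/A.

B ≈ 26.9 μT

Each long wire gives B = μ₀I/(2πd). Distances are d₁ = 0.239 m and d₂ = 0.093 m.
B₁ = 1.95×10⁻⁶ T, B₂ = 2.49×10⁻⁵ T.
Between antiparallel currents both contributions point the same way, so they add. B = B₁ + B₂ = 1.95×10⁻⁶ + 2.49×10⁻⁵ = 2.69×10⁻⁵ T.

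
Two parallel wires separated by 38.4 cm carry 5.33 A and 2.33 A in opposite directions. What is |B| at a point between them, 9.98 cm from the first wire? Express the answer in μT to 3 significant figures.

B ≈ 12.3 μT

Each long wire gives B = μ₀I/(2πd). Distances are d₁ = 0.0998 m and d₂ = 0.2842 m.
B₁ = 1.07×10⁻⁵ T, B₂ = 1.64×10⁻⁶ T.
Between antiparallel currents both contributions point the same way, so they add. B = B₁ + B₂ = 1.07×10⁻⁵ + 1.64×10⁻⁶ = 1.23×10⁻⁵ T.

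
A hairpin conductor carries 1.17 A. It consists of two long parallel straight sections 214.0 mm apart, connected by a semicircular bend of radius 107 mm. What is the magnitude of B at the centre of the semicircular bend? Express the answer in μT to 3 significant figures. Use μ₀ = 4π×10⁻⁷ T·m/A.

The semicircular arc contributes B_arc = μ₀I·π/(4πR) = μ₀I/(4R) = 3.44×10⁻⁶ T.
Each semi-infinite lead is at perpendicular distance R = 0.107 m from the centre, with the perpendicular foot at its near end, so it contributes μ₀I/(4πR); both point the same way, together 2.19×10⁻⁶ T.
Arc and leads all point the same direction: B = 3.44×10⁻⁶ + 2.19×10⁻⁶ = 5.62×10⁻⁶ T.

B ≈ 5.62 μT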